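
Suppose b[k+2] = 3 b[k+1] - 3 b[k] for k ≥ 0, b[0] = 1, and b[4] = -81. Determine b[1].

Let b[1] = z.
b[2] = -3 + 3z
b[3] = -9 + 6z
b[4] = -18 + 9z
So -18 + 9z = -81, giving z = -7.

-7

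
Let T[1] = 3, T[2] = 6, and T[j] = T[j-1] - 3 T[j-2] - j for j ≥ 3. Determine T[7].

T[3] = 6 - 3(3) - 3 = -6
T[4] = (-6) - 3(6) - 4 = -28
T[5] = (-28) - 3(-6) - 5 = -15
T[6] = (-15) - 3(-28) - 6 = 63
T[7] = 63 - 3(-15) - 7 = 101

101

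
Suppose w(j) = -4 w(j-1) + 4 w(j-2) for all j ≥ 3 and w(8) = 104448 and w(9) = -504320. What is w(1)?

-2

Rearranging, w(j-2) = (w(j) + 4 w(j-1)) / 4.
w(7) = (-504320 + 4*104448) / 4 = -86528/4 = -21632
w(6) = (104448 + 4*(-21632)) / 4 = 17920/4 = 4480
w(5) = (-21632 + 4*4480) / 4 = -3712/4 = -928
w(4) = (4480 + 4*(-928)) / 4 = 768/4 = 192
w(3) = (-928 + 4*192) / 4 = -160/4 = -40
w(2) = (192 + 4*(-40)) / 4 = 32/4 = 8
w(1) = (-40 + 4*8) / 4 = -8/4 = -2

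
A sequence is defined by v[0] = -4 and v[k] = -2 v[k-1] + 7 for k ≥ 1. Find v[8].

v[1] = -2(-4) + 7 = 15
v[2] = -2(15) + 7 = -23
v[3] = -2(-23) + 7 = 53
v[4] = -2(53) + 7 = -99
v[5] = -2(-99) + 7 = 205
v[6] = -2(205) + 7 = -403
v[7] = -2(-403) + 7 = 813
v[8] = -2(813) + 7 = -1619

-1619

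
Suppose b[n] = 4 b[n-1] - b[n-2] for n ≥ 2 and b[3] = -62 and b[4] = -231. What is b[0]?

Rearranging, b[n-2] = -(b[n] - 4 b[n-1]).
b[2] = -(-231 - 4(-62)) = -17
b[1] = -(-62 - 4(-17)) = -6
b[0] = -(-17 - 4(-6)) = -7

-7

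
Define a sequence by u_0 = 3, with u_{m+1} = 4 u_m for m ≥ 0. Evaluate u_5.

u_1 = 4*3 = 12
u_2 = 4*12 = 48
u_3 = 4*48 = 192
u_4 = 4*192 = 768
u_5 = 4*768 = 3072

3072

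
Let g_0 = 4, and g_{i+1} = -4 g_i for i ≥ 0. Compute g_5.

g_1 = -4·4 = -16
g_2 = -4·(-16) = 64
g_3 = -4·64 = -256
g_4 = -4·(-256) = 1024
g_5 = -4·1024 = -4096

-4096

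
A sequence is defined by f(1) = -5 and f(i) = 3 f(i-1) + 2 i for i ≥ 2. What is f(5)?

-209

f(2) = 3(-5) + 4 = -11
f(3) = 3(-11) + 6 = -27
f(4) = 3(-27) + 8 = -73
f(5) = 3(-73) + 10 = -209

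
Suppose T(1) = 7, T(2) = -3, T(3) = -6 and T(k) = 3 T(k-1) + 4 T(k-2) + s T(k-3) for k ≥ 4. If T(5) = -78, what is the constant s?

2

T(4) = -30 + 7s
T(5) = -114 + 18s
So -114 + 18s = -78, giving s = 2.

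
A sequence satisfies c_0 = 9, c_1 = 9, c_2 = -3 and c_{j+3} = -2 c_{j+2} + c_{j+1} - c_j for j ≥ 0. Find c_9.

2391

c_3 = -2·(-3) + 9 - 9 = 6
c_4 = -2·6 + (-3) - 9 = -24
c_5 = -2·(-24) + 6 - (-3) = 57
c_6 = -2·57 + (-24) - 6 = -144
c_7 = -2·(-144) + 57 - (-24) = 369
c_8 = -2·369 + (-144) - 57 = -939
c_9 = -2·(-939) + 369 - (-144) = 2391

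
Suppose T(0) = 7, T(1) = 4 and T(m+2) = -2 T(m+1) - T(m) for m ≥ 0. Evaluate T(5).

48

T(2) = -2(4) - 7 = -15
T(3) = -2(-15) - 4 = 26
T(4) = -2(26) - (-15) = -37
T(5) = -2(-37) - 26 = 48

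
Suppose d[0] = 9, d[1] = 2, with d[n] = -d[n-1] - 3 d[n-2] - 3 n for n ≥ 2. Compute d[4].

d[2] = -2 - 3(9) - 6 = -35
d[3] = -(-35) - 3(2) - 9 = 20
d[4] = -20 - 3(-35) - 12 = 73

73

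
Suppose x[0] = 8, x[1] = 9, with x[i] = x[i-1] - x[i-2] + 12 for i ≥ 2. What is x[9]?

x[2] = 9 - 8 + 12 = 13
x[3] = 13 - 9 + 12 = 16
x[4] = 16 - 13 + 12 = 15
x[5] = 15 - 16 + 12 = 11
x[6] = 11 - 15 + 12 = 8
x[7] = 8 - 11 + 12 = 9
x[8] = 9 - 8 + 12 = 13
x[9] = 13 - 9 + 12 = 16

16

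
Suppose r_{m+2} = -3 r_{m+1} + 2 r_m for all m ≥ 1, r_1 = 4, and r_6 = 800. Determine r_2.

Let r_2 = y.
r_3 = 8 - 3y
r_4 = -24 + 11y
r_5 = 88 - 39y
r_6 = -312 + 139y
So -312 + 139y = 800, giving y = 8.

8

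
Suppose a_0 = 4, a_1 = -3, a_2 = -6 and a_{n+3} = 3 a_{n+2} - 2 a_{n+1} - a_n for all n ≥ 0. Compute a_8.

a_3 = 3*(-6) - 2*(-3) - 4 = -16
a_4 = 3*(-16) - 2*(-6) - (-3) = -33
a_5 = 3*(-33) - 2*(-16) - (-6) = -61
a_6 = 3*(-61) - 2*(-33) - (-16) = -101
a_7 = 3*(-101) - 2*(-61) - (-33) = -148
a_8 = 3*(-148) - 2*(-101) - (-61) = -181

-181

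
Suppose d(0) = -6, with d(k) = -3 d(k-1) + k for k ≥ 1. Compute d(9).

121791

d(1) = -3*(-6) + 1 = 19
d(2) = -3*19 + 2 = -55
d(3) = -3*(-55) + 3 = 168
d(4) = -3*168 + 4 = -500
d(5) = -3*(-500) + 5 = 1505
d(6) = -3*1505 + 6 = -4509
d(7) = -3*(-4509) + 7 = 13534
d(8) = -3*13534 + 8 = -40594
d(9) = -3*(-40594) + 9 = 121791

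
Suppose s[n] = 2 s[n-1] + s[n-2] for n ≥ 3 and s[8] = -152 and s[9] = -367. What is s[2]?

2

Rearranging, s[n-2] = s[n] - 2 s[n-1].
s[7] = -367 - 2·(-152) = -63
s[6] = -152 - 2·(-63) = -26
s[5] = -63 - 2·(-26) = -11
s[4] = -26 - 2·(-11) = -4
s[3] = -11 - 2·(-4) = -3
s[2] = -4 - 2·(-3) = 2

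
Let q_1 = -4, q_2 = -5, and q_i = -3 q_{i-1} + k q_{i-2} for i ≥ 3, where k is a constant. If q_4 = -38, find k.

q_3 = 15 - 4k
q_4 = -45 + 7k
So -45 + 7k = -38, giving k = 1.

1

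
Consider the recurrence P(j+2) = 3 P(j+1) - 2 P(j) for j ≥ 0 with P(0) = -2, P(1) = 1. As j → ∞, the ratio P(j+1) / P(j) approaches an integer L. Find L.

The characteristic equation is r^2 - 3r + 2 = 0, which factors as (r - 2)(r - 1) = 0.
So the roots are 2 and 1. Since |2| > |1| and the coefficient of 2^j is non-zero, the ratio tends to 2.

2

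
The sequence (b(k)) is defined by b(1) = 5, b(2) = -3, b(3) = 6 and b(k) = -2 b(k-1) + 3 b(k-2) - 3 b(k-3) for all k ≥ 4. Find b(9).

10881

b(4) = -2(6) + 3(-3) - 3(5) = -36
b(5) = -2(-36) + 3(6) - 3(-3) = 99
b(6) = -2(99) + 3(-36) - 3(6) = -324
b(7) = -2(-324) + 3(99) - 3(-36) = 1053
b(8) = -2(1053) + 3(-324) - 3(99) = -3375
b(9) = -2(-3375) + 3(1053) - 3(-324) = 10881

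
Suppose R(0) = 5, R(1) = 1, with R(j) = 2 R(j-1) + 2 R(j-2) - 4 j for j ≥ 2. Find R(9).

-3148

R(2) = 2*1 + 2*5 - 8 = 4
R(3) = 2*4 + 2*1 - 12 = -2
R(4) = 2*(-2) + 2*4 - 16 = -12
R(5) = 2*(-12) + 2*(-2) - 20 = -48
R(6) = 2*(-48) + 2*(-12) - 24 = -144
R(7) = 2*(-144) + 2*(-48) - 28 = -412
R(8) = 2*(-412) + 2*(-144) - 32 = -1144
R(9) = 2*(-1144) + 2*(-412) - 36 = -3148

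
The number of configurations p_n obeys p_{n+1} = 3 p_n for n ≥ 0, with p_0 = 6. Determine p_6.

4374

p_1 = 3·6 = 18
p_2 = 3·18 = 54
p_3 = 3·54 = 162
p_4 = 3·162 = 486
p_5 = 3·486 = 1458
p_6 = 3·1458 = 4374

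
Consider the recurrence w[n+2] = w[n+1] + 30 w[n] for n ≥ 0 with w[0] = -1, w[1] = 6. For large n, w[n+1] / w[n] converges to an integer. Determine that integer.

6

The characteristic equation is r^2 - r - 30 = 0, which factors as (r - 6)(r + 5) = 0.
So the roots are 6 and -5. Since |6| > |-5| and the coefficient of 6^n is non-zero, the ratio tends to 6.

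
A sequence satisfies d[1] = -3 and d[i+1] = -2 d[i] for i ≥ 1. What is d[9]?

d[2] = -2*(-3) = 6
d[3] = -2*6 = -12
d[4] = -2*(-12) = 24
d[5] = -2*24 = -48
d[6] = -2*(-48) = 96
d[7] = -2*96 = -192
d[8] = -2*(-192) = 384
d[9] = -2*384 = -768

-768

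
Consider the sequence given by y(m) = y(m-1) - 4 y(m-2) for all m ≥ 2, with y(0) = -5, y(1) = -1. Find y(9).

-2209

y(2) = (-1) - 4·(-5) = 19
y(3) = 19 - 4·(-1) = 23
y(4) = 23 - 4·19 = -53
y(5) = (-53) - 4·23 = -145
y(6) = (-145) - 4·(-53) = 67
y(7) = 67 - 4·(-145) = 647
y(8) = 647 - 4·67 = 379
y(9) = 379 - 4·647 = -2209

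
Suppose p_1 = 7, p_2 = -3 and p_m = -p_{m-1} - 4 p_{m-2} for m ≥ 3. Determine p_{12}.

5573

p_3 = -(-3) - 4(7) = -25
p_4 = -(-25) - 4(-3) = 37
p_5 = -37 - 4(-25) = 63
p_6 = -63 - 4(37) = -211
p_7 = -(-211) - 4(63) = -41
p_8 = -(-41) - 4(-211) = 885
p_9 = -885 - 4(-41) = -721
p_{10} = -(-721) - 4(885) = -2819
p_{11} = -(-2819) - 4(-721) = 5703
p_{12} = -5703 - 4(-2819) = 5573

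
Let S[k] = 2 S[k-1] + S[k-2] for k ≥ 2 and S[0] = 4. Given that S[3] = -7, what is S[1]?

-3

Let S[1] = z.
S[2] = 4 + 2z
S[3] = 8 + 5z
So 8 + 5z = -7, giving z = -3.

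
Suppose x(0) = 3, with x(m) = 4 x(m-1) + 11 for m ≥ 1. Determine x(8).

x(1) = 4·3 + 11 = 23
x(2) = 4·23 + 11 = 103
x(3) = 4·103 + 11 = 423
x(4) = 4·423 + 11 = 1703
x(5) = 4·1703 + 11 = 6823
x(6) = 4·6823 + 11 = 27303
x(7) = 4·27303 + 11 = 109223
x(8) = 4·109223 + 11 = 436903

436903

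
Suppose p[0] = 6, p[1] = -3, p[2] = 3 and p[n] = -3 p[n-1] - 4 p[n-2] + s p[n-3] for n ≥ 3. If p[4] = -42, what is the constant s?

1

p[3] = 3 + 6s
p[4] = -21 - 21s
So -21 - 21s = -42, giving s = 1.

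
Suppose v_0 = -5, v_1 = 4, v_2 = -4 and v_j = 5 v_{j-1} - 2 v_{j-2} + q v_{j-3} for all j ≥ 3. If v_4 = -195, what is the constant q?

3

v_3 = -28 - 5q
v_4 = -132 - 21q
So -132 - 21q = -195, giving q = 3.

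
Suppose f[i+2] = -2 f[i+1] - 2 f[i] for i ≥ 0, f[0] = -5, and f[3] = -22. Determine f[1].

Let f[1] = y.
f[2] = 10 - 2y
f[3] = -20 + 2y
So -20 + 2y = -22, giving y = -1.

-1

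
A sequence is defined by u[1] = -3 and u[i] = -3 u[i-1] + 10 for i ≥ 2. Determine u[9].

u[2] = -3(-3) + 10 = 19
u[3] = -3(19) + 10 = -47
u[4] = -3(-47) + 10 = 151
u[5] = -3(151) + 10 = -443
u[6] = -3(-443) + 10 = 1339
u[7] = -3(1339) + 10 = -4007
u[8] = -3(-4007) + 10 = 12031
u[9] = -3(12031) + 10 = -36083

-36083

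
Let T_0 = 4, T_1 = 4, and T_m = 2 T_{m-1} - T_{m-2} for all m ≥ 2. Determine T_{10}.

T_2 = 2(4) - 4 = 4
T_3 = 2(4) - 4 = 4
T_4 = 2(4) - 4 = 4
T_5 = 2(4) - 4 = 4
T_6 = 2(4) - 4 = 4
T_7 = 2(4) - 4 = 4
T_8 = 2(4) - 4 = 4
T_9 = 2(4) - 4 = 4
T_{10} = 2(4) - 4 = 4

4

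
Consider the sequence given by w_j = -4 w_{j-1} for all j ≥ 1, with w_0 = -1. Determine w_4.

-256

w_1 = -4(-1) = 4
w_2 = -4(4) = -16
w_3 = -4(-16) = 64
w_4 = -4(64) = -256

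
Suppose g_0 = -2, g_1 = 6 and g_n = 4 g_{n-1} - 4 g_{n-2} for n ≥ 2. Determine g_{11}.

108544

g_2 = 4·6 - 4·(-2) = 32
g_3 = 4·32 - 4·6 = 104
g_4 = 4·104 - 4·32 = 288
g_5 = 4·288 - 4·104 = 736
g_6 = 4·736 - 4·288 = 1792
g_7 = 4·1792 - 4·736 = 4224
g_8 = 4·4224 - 4·1792 = 9728
g_9 = 4·9728 - 4·4224 = 22016
g_{10} = 4·22016 - 4·9728 = 49152
g_{11} = 4·49152 - 4·22016 = 108544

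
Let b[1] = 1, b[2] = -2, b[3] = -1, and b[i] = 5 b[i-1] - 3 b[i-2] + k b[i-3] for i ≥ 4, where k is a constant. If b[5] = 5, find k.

b[4] = 1 + k
b[5] = 8 + 3k
So 8 + 3k = 5, giving k = -1.

-1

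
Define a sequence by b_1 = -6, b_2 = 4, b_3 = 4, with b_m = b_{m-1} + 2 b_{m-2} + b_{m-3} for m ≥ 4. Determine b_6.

34

b_4 = 4 + 2·4 + (-6) = 6
b_5 = 6 + 2·4 + 4 = 18
b_6 = 18 + 2·6 + 4 = 34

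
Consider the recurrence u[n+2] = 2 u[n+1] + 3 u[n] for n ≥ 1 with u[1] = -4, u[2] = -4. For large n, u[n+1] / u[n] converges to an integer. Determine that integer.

The characteristic equation is r^2 - 2r - 3 = 0, which factors as (r - 3)(r + 1) = 0.
So the roots are 3 and -1. Since |3| > |-1| and the coefficient of 3^n is non-zero, the ratio tends to 3.

3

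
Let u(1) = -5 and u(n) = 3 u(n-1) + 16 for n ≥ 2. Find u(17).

129140155

The fixed point is 16/(1 - 3) = -8, so u(n) + 8 = 3(u(n-1) + 8).
Hence u(n) = 3·3^{n-1} - 8.
u(17) = 3·3^{16} - 8 = 3·43046721 - 8 = 129140155.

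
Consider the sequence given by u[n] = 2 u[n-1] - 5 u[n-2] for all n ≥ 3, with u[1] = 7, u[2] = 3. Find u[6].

363

u[3] = 2·3 - 5·7 = -29
u[4] = 2·(-29) - 5·3 = -73
u[5] = 2·(-73) - 5·(-29) = -1
u[6] = 2·(-1) - 5·(-73) = 363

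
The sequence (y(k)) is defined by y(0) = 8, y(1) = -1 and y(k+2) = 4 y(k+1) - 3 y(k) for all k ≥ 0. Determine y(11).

-797149

y(2) = 4·(-1) - 3·8 = -28
y(3) = 4·(-28) - 3·(-1) = -109
y(4) = 4·(-109) - 3·(-28) = -352
y(5) = 4·(-352) - 3·(-109) = -1081
y(6) = 4·(-1081) - 3·(-352) = -3268
y(7) = 4·(-3268) - 3·(-1081) = -9829
y(8) = 4·(-9829) - 3·(-3268) = -29512
y(9) = 4·(-29512) - 3·(-9829) = -88561
y(10) = 4·(-88561) - 3·(-29512) = -265708
y(11) = 4·(-265708) - 3·(-88561) = -797149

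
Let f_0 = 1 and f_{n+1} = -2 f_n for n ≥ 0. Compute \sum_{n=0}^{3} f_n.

-5

f_1 = -2(1) = -2
f_2 = -2(-2) = 4
f_3 = -2(4) = -8
Sum = 1 + (-2) + 4 + (-8) = -5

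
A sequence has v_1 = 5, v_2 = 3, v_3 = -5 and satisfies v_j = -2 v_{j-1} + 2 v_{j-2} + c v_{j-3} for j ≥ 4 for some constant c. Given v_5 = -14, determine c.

-4

v_4 = 16 + 5c
v_5 = -42 - 7c
So -42 - 7c = -14, giving c = -4.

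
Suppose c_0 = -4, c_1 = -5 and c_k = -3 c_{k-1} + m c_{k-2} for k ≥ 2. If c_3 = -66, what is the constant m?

c_2 = 15 - 4m
c_3 = -45 + 7m
So -45 + 7m = -66, giving m = -3.

-3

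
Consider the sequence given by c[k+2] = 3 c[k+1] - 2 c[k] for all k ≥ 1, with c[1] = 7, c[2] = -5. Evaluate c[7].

c[3] = 3·(-5) - 2·7 = -29
c[4] = 3·(-29) - 2·(-5) = -77
c[5] = 3·(-77) - 2·(-29) = -173
c[6] = 3·(-173) - 2·(-77) = -365
c[7] = 3·(-365) - 2·(-173) = -749

-749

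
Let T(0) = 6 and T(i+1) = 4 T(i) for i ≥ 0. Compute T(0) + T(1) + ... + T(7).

T(1) = 4·6 = 24
T(2) = 4·24 = 96
T(3) = 4·96 = 384
T(4) = 4·384 = 1536
T(5) = 4·1536 = 6144
T(6) = 4·6144 = 24576
T(7) = 4·24576 = 98304
Sum = 6 + 24 + 96 + 384 + 1536 + 6144 + 24576 + 98304 = 131070

131070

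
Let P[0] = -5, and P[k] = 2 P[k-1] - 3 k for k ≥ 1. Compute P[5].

-331

P[1] = 2*(-5) - 3 = -13
P[2] = 2*(-13) - 6 = -32
P[3] = 2*(-32) - 9 = -73
P[4] = 2*(-73) - 12 = -158
P[5] = 2*(-158) - 15 = -331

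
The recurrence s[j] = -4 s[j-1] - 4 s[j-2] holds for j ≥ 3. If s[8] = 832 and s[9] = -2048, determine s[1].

4

Rearranging, s[j-2] = (s[j] + 4 s[j-1]) / -4.
s[7] = (-2048 + 4(832)) / -4 = 1280/-4 = -320
s[6] = (832 + 4(-320)) / -4 = -448/-4 = 112
s[5] = (-320 + 4(112)) / -4 = 128/-4 = -32
s[4] = (112 + 4(-32)) / -4 = -16/-4 = 4
s[3] = (-32 + 4(4)) / -4 = -16/-4 = 4
s[2] = (4 + 4(4)) / -4 = 20/-4 = -5
s[1] = (4 + 4(-5)) / -4 = -16/-4 = 4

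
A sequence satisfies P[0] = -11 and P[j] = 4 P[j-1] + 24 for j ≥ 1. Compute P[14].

The fixed point is 24/(1 - 4) = -8, so P[j] + 8 = 4(P[j-1] + 8).
Hence P[j] = -3·4^j - 8.
P[14] = -3·4^{14} - 8 = -3·268435456 - 8 = -805306376.

-805306376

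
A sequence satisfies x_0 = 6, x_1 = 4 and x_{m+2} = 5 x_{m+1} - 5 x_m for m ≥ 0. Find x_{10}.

x_2 = 5·4 - 5·6 = -10
x_3 = 5·(-10) - 5·4 = -70
x_4 = 5·(-70) - 5·(-10) = -300
x_5 = 5·(-300) - 5·(-70) = -1150
x_6 = 5·(-1150) - 5·(-300) = -4250
x_7 = 5·(-4250) - 5·(-1150) = -15500
x_8 = 5·(-15500) - 5·(-4250) = -56250
x_9 = 5·(-56250) - 5·(-15500) = -203750
x_{10} = 5·(-203750) - 5·(-56250) = -737500

-737500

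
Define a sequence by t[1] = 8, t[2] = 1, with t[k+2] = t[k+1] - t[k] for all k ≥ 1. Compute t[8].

t[3] = 1 - 8 = -7
t[4] = (-7) - 1 = -8
t[5] = (-8) - (-7) = -1
t[6] = (-1) - (-8) = 7
t[7] = 7 - (-1) = 8
t[8] = 8 - 7 = 1

1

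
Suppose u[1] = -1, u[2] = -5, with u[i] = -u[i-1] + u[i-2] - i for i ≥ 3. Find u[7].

21

u[3] = -(-5) + (-1) - 3 = 1
u[4] = -1 + (-5) - 4 = -10
u[5] = -(-10) + 1 - 5 = 6
u[6] = -6 + (-10) - 6 = -22
u[7] = -(-22) + 6 - 7 = 21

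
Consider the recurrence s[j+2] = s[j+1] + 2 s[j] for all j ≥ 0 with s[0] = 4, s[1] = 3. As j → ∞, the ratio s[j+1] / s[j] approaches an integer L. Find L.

The characteristic equation is r^2 - r - 2 = 0, which factors as (r - 2)(r + 1) = 0.
So the roots are 2 and -1. Since |2| > |-1| and the coefficient of 2^j is non-zero, the ratio tends to 2.

2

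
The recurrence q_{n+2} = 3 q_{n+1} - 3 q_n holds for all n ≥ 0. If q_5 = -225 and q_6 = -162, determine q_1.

-7

Rearranging, q_{n-2} = (q_n - 3 q_{n-1}) / -3.
q_4 = (-162 - 3·(-225)) / -3 = 513/-3 = -171
q_3 = (-225 - 3·(-171)) / -3 = 288/-3 = -96
q_2 = (-171 - 3·(-96)) / -3 = 117/-3 = -39
q_1 = (-96 - 3·(-39)) / -3 = 21/-3 = -7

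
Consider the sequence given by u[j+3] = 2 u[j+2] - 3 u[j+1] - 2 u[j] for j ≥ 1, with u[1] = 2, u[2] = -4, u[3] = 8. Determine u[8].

-376

u[4] = 2*8 - 3*(-4) - 2*2 = 24
u[5] = 2*24 - 3*8 - 2*(-4) = 32
u[6] = 2*32 - 3*24 - 2*8 = -24
u[7] = 2*(-24) - 3*32 - 2*24 = -192
u[8] = 2*(-192) - 3*(-24) - 2*32 = -376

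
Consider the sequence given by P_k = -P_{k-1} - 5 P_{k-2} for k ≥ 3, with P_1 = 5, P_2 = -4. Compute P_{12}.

17651

P_3 = -(-4) - 5*5 = -21
P_4 = -(-21) - 5*(-4) = 41
P_5 = -41 - 5*(-21) = 64
P_6 = -64 - 5*41 = -269
P_7 = -(-269) - 5*64 = -51
P_8 = -(-51) - 5*(-269) = 1396
P_9 = -1396 - 5*(-51) = -1141
P_{10} = -(-1141) - 5*1396 = -5839
P_{11} = -(-5839) - 5*(-1141) = 11544
P_{12} = -11544 - 5*(-5839) = 17651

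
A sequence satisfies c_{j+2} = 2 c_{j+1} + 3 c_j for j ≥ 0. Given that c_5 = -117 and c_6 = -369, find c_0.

Rearranging, c_{j-2} = (c_j - 2 c_{j-1}) / 3.
c_4 = (-369 - 2(-117)) / 3 = -135/3 = -45
c_3 = (-117 - 2(-45)) / 3 = -27/3 = -9
c_2 = (-45 - 2(-9)) / 3 = -27/3 = -9
c_1 = (-9 - 2(-9)) / 3 = 9/3 = 3
c_0 = (-9 - 2(3)) / 3 = -15/3 = -5

-5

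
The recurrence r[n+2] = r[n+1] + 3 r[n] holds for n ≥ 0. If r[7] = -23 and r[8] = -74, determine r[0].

-1

Rearranging, r[n-2] = (r[n] - r[n-1]) / 3.
r[6] = (-74 - (-23)) / 3 = -51/3 = -17
r[5] = (-23 - (-17)) / 3 = -6/3 = -2
r[4] = (-17 - (-2)) / 3 = -15/3 = -5
r[3] = (-2 - (-5)) / 3 = 3/3 = 1
r[2] = (-5 - 1) / 3 = -6/3 = -2
r[1] = (1 - (-2)) / 3 = 3/3 = 1
r[0] = (-2 - 1) / 3 = -3/3 = -1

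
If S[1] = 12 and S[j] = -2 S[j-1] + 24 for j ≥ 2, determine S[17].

The fixed point is 24/(1 + 2) = 8, so S[j] - 8 = -2(S[j-1] - 8).
Hence S[j] = 4·(-2)^{j-1} + 8.
S[17] = 4·(-2)^{16} + 8 = 4·65536 + 8 = 262152.

262152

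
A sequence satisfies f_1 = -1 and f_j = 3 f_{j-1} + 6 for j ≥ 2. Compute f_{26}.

The fixed point is 6/(1 - 3) = -3, so f_j + 3 = 3(f_{j-1} + 3).
Hence f_j = 2·3^{j-1} - 3.
f_{26} = 2·3^{25} - 3 = 2·847288609443 - 3 = 1694577218883.

1694577218883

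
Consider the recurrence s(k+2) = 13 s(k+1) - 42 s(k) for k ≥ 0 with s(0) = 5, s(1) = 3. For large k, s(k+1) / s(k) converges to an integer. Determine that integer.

The characteristic equation is r^2 - 13r + 42 = 0, which factors as (r - 7)(r - 6) = 0.
So the roots are 7 and 6. Since |7| > |6| and the coefficient of 7^k is non-zero, the ratio tends to 7.

7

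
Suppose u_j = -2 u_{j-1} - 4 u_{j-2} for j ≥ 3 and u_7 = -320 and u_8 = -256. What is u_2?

-4

Rearranging, u_{j-2} = (u_j + 2 u_{j-1}) / -4.
u_6 = (-256 + 2(-320)) / -4 = -896/-4 = 224
u_5 = (-320 + 2(224)) / -4 = 128/-4 = -32
u_4 = (224 + 2(-32)) / -4 = 160/-4 = -40
u_3 = (-32 + 2(-40)) / -4 = -112/-4 = 28
u_2 = (-40 + 2(28)) / -4 = 16/-4 = -4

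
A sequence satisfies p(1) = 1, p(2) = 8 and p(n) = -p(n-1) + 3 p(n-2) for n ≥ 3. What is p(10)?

3413

p(3) = -8 + 3*1 = -5
p(4) = -(-5) + 3*8 = 29
p(5) = -29 + 3*(-5) = -44
p(6) = -(-44) + 3*29 = 131
p(7) = -131 + 3*(-44) = -263
p(8) = -(-263) + 3*131 = 656
p(9) = -656 + 3*(-263) = -1445
p(10) = -(-1445) + 3*656 = 3413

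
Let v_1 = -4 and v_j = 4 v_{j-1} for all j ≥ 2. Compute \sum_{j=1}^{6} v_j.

-5460

v_2 = 4(-4) = -16
v_3 = 4(-16) = -64
v_4 = 4(-64) = -256
v_5 = 4(-256) = -1024
v_6 = 4(-1024) = -4096
Sum = (-4) + (-16) + (-64) + (-256) + (-1024) + (-4096) = -5460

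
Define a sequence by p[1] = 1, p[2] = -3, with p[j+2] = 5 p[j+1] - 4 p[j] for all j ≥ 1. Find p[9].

-87379

p[3] = 5(-3) - 4(1) = -19
p[4] = 5(-19) - 4(-3) = -83
p[5] = 5(-83) - 4(-19) = -339
p[6] = 5(-339) - 4(-83) = -1363
p[7] = 5(-1363) - 4(-339) = -5459
p[8] = 5(-5459) - 4(-1363) = -21843
p[9] = 5(-21843) - 4(-5459) = -87379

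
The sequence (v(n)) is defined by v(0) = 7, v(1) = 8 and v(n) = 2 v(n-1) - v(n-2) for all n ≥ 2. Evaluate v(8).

v(2) = 2*8 - 7 = 9
v(3) = 2*9 - 8 = 10
v(4) = 2*10 - 9 = 11
v(5) = 2*11 - 10 = 12
v(6) = 2*12 - 11 = 13
v(7) = 2*13 - 12 = 14
v(8) = 2*14 - 13 = 15

15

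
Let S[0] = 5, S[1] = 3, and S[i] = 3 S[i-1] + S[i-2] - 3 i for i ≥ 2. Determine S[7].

S[2] = 3·3 + 5 - 6 = 8
S[3] = 3·8 + 3 - 9 = 18
S[4] = 3·18 + 8 - 12 = 50
S[5] = 3·50 + 18 - 15 = 153
S[6] = 3·153 + 50 - 18 = 491
S[7] = 3·491 + 153 - 21 = 1605

1605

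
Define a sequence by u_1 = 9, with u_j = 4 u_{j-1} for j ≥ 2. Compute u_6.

u_2 = 4·9 = 36
u_3 = 4·36 = 144
u_4 = 4·144 = 576
u_5 = 4·576 = 2304
u_6 = 4·2304 = 9216

9216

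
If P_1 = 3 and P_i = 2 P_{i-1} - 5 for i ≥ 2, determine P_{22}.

-4194299

The fixed point is -5/(1 - 2) = 5, so P_i - 5 = 2(P_{i-1} - 5).
Hence P_i = -2·2^{i-1} + 5.
P_{22} = -2·2^{21} + 5 = -2·2097152 + 5 = -4194299.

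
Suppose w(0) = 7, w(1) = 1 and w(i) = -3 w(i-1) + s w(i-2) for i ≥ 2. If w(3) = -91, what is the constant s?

w(2) = -3 + 7s
w(3) = 9 - 20s
So 9 - 20s = -91, giving s = 5.

5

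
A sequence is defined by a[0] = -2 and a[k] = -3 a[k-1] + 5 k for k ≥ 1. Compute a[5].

721

a[1] = -3·(-2) + 5 = 11
a[2] = -3·11 + 10 = -23
a[3] = -3·(-23) + 15 = 84
a[4] = -3·84 + 20 = -232
a[5] = -3·(-232) + 25 = 721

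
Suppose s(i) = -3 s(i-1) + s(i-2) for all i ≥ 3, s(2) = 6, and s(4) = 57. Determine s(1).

1

Let s(1) = y.
s(3) = -18 + y
s(4) = 60 - 3y
So 60 - 3y = 57, giving y = 1.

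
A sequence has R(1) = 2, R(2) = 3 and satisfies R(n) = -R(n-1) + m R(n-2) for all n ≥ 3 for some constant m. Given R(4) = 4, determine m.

1

R(3) = -3 + 2m
R(4) = 3 + m
So 3 + m = 4, giving m = 1.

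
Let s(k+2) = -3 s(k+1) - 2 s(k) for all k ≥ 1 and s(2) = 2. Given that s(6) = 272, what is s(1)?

7

Let s(1) = z.
s(3) = -6 - 2z
s(4) = 14 + 6z
s(5) = -30 - 14z
s(6) = 62 + 30z
So 62 + 30z = 272, giving z = 7.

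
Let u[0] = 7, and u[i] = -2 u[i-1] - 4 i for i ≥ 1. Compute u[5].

-260

u[1] = -2(7) - 4 = -18
u[2] = -2(-18) - 8 = 28
u[3] = -2(28) - 12 = -68
u[4] = -2(-68) - 16 = 120
u[5] = -2(120) - 20 = -260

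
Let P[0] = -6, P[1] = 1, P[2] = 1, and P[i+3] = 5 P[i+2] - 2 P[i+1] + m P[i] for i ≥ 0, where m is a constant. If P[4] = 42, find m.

P[3] = 3 - 6m
P[4] = 13 - 29m
So 13 - 29m = 42, giving m = -1.

-1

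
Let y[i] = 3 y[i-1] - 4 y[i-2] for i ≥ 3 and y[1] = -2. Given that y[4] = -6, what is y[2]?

-6

Let y[2] = z.
y[3] = 8 + 3z
y[4] = 24 + 5z
So 24 + 5z = -6, giving z = -6.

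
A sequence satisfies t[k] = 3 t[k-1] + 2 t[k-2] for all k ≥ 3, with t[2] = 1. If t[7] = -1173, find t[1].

Let t[1] = y.
t[3] = 3 + 2y
t[4] = 11 + 6y
t[5] = 39 + 22y
t[6] = 139 + 78y
t[7] = 495 + 278y
So 495 + 278y = -1173, giving y = -6.

-6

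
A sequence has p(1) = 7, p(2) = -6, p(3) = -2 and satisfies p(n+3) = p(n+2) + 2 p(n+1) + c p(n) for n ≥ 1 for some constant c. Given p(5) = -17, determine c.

p(4) = -14 + 7c
p(5) = -18 + c
So -18 + c = -17, giving c = 1.

1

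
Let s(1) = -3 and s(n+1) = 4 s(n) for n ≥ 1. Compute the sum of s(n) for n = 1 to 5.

s(2) = 4(-3) = -12
s(3) = 4(-12) = -48
s(4) = 4(-48) = -192
s(5) = 4(-192) = -768
Sum = (-3) + (-12) + (-48) + (-192) + (-768) = -1023

-1023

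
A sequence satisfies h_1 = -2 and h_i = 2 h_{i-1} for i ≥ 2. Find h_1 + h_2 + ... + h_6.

h_2 = 2*(-2) = -4
h_3 = 2*(-4) = -8
h_4 = 2*(-8) = -16
h_5 = 2*(-16) = -32
h_6 = 2*(-32) = -64
Sum = (-2) + (-4) + (-8) + (-16) + (-32) + (-64) = -126

-126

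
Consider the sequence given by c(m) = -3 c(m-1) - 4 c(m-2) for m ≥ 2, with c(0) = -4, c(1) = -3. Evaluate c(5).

c(2) = -3(-3) - 4(-4) = 25
c(3) = -3(25) - 4(-3) = -63
c(4) = -3(-63) - 4(25) = 89
c(5) = -3(89) - 4(-63) = -15

-15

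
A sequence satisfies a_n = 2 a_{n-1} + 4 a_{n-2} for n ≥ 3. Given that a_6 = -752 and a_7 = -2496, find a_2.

-1

Rearranging, a_{n-2} = (a_n - 2 a_{n-1}) / 4.
a_5 = (-2496 - 2·(-752)) / 4 = -992/4 = -248
a_4 = (-752 - 2·(-248)) / 4 = -256/4 = -64
a_3 = (-248 - 2·(-64)) / 4 = -120/4 = -30
a_2 = (-64 - 2·(-30)) / 4 = -4/4 = -1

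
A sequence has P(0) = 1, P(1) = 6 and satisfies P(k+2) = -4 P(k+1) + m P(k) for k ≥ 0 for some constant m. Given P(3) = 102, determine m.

P(2) = -24 + m
P(3) = 96 + 2m
So 96 + 2m = 102, giving m = 3.

3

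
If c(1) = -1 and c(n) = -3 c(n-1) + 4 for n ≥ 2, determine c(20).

2324522935

The fixed point is 4/(1 + 3) = 1, so c(n) - 1 = -3(c(n-1) - 1).
Hence c(n) = -2·(-3)^{n-1} + 1.
c(20) = -2·(-3)^{19} + 1 = -2·-1162261467 + 1 = 2324522935.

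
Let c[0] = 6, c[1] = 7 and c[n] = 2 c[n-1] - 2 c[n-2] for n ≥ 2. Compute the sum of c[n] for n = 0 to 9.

c[2] = 2·7 - 2·6 = 2
c[3] = 2·2 - 2·7 = -10
c[4] = 2·(-10) - 2·2 = -24
c[5] = 2·(-24) - 2·(-10) = -28
c[6] = 2·(-28) - 2·(-24) = -8
c[7] = 2·(-8) - 2·(-28) = 40
c[8] = 2·40 - 2·(-8) = 96
c[9] = 2·96 - 2·40 = 112
Sum = 6 + 7 + 2 + (-10) + (-24) + (-28) + (-8) + 40 + 96 + 112 = 193

193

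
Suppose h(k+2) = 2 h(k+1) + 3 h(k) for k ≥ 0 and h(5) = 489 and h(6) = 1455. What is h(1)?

Rearranging, h(k-2) = (h(k) - 2 h(k-1)) / 3.
h(4) = (1455 - 2*489) / 3 = 477/3 = 159
h(3) = (489 - 2*159) / 3 = 171/3 = 57
h(2) = (159 - 2*57) / 3 = 45/3 = 15
h(1) = (57 - 2*15) / 3 = 27/3 = 9

9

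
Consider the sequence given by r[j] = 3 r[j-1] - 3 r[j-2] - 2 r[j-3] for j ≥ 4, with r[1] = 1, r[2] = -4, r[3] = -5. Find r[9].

211

r[4] = 3*(-5) - 3*(-4) - 2*1 = -5
r[5] = 3*(-5) - 3*(-5) - 2*(-4) = 8
r[6] = 3*8 - 3*(-5) - 2*(-5) = 49
r[7] = 3*49 - 3*8 - 2*(-5) = 133
r[8] = 3*133 - 3*49 - 2*8 = 236
r[9] = 3*236 - 3*133 - 2*49 = 211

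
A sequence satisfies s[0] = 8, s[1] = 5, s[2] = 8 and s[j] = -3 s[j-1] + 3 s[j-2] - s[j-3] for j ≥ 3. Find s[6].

1034

s[3] = -3*8 + 3*5 - 8 = -17
s[4] = -3*(-17) + 3*8 - 5 = 70
s[5] = -3*70 + 3*(-17) - 8 = -269
s[6] = -3*(-269) + 3*70 - (-17) = 1034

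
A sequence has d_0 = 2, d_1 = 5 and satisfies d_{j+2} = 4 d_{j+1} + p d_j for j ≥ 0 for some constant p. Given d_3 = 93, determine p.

d_2 = 20 + 2p
d_3 = 80 + 13p
So 80 + 13p = 93, giving p = 1.

1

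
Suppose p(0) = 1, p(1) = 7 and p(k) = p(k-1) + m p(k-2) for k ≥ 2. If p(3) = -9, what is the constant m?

-2

p(2) = 7 + m
p(3) = 7 + 8m
So 7 + 8m = -9, giving m = -2.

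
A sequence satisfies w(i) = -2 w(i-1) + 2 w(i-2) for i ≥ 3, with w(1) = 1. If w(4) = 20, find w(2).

Let w(2) = z.
w(3) = 2 - 2z
w(4) = -4 + 6z
So -4 + 6z = 20, giving z = 4.

4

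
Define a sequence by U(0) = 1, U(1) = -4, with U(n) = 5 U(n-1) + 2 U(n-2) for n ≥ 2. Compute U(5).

U(2) = 5*(-4) + 2*1 = -18
U(3) = 5*(-18) + 2*(-4) = -98
U(4) = 5*(-98) + 2*(-18) = -526
U(5) = 5*(-526) + 2*(-98) = -2826

-2826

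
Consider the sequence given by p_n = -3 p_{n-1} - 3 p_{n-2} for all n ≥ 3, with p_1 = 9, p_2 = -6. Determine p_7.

-243

p_3 = -3·(-6) - 3·9 = -9
p_4 = -3·(-9) - 3·(-6) = 45
p_5 = -3·45 - 3·(-9) = -108
p_6 = -3·(-108) - 3·45 = 189
p_7 = -3·189 - 3·(-108) = -243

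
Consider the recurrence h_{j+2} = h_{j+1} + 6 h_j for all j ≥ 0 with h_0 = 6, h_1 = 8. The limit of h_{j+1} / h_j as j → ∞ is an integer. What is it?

The characteristic equation is r^2 - r - 6 = 0, which factors as (r - 3)(r + 2) = 0.
So the roots are 3 and -2. Since |3| > |-2| and the coefficient of 3^j is non-zero, the ratio tends to 3.

3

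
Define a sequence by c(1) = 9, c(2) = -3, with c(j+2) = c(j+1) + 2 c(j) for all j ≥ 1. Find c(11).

c(3) = (-3) + 2·9 = 15
c(4) = 15 + 2·(-3) = 9
c(5) = 9 + 2·15 = 39
c(6) = 39 + 2·9 = 57
c(7) = 57 + 2·39 = 135
c(8) = 135 + 2·57 = 249
c(9) = 249 + 2·135 = 519
c(10) = 519 + 2·249 = 1017
c(11) = 1017 + 2·519 = 2055

2055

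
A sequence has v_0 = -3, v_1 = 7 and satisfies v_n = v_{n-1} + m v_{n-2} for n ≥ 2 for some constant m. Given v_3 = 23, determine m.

v_2 = 7 - 3m
v_3 = 7 + 4m
So 7 + 4m = 23, giving m = 4.

4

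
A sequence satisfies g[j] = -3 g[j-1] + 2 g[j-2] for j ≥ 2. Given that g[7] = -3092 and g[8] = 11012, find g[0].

Rearranging, g[j-2] = (g[j] + 3 g[j-1]) / 2.
g[6] = (11012 + 3*(-3092)) / 2 = 1736/2 = 868
g[5] = (-3092 + 3*868) / 2 = -488/2 = -244
g[4] = (868 + 3*(-244)) / 2 = 136/2 = 68
g[3] = (-244 + 3*68) / 2 = -40/2 = -20
g[2] = (68 + 3*(-20)) / 2 = 8/2 = 4
g[1] = (-20 + 3*4) / 2 = -8/2 = -4
g[0] = (4 + 3*(-4)) / 2 = -8/2 = -4

-4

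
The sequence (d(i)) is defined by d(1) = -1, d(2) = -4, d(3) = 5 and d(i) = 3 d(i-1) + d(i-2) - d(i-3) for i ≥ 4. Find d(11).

d(4) = 3(5) + (-4) - (-1) = 12
d(5) = 3(12) + 5 - (-4) = 45
d(6) = 3(45) + 12 - 5 = 142
d(7) = 3(142) + 45 - 12 = 459
d(8) = 3(459) + 142 - 45 = 1474
d(9) = 3(1474) + 459 - 142 = 4739
d(10) = 3(4739) + 1474 - 459 = 15232
d(11) = 3(15232) + 4739 - 1474 = 48961

48961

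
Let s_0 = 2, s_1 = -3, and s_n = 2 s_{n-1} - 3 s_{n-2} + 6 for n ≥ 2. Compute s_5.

57

s_2 = 2*(-3) - 3*2 + 6 = -6
s_3 = 2*(-6) - 3*(-3) + 6 = 3
s_4 = 2*3 - 3*(-6) + 6 = 30
s_5 = 2*30 - 3*3 + 6 = 57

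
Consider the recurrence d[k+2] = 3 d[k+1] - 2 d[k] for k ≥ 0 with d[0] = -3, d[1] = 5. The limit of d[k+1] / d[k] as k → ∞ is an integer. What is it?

2

The characteristic equation is r^2 - 3r + 2 = 0, which factors as (r - 2)(r - 1) = 0.
So the roots are 2 and 1. Since |2| > |1| and the coefficient of 2^k is non-zero, the ratio tends to 2.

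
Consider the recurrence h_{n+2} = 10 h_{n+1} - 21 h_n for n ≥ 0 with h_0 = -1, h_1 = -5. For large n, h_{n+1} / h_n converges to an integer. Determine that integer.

The characteristic equation is r^2 - 10r + 21 = 0, which factors as (r - 7)(r - 3) = 0.
So the roots are 7 and 3. Since |7| > |3| and the coefficient of 7^n is non-zero, the ratio tends to 7.

7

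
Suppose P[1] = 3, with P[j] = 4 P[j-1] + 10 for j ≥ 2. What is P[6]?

P[2] = 4*3 + 10 = 22
P[3] = 4*22 + 10 = 98
P[4] = 4*98 + 10 = 402
P[5] = 4*402 + 10 = 1618
P[6] = 4*1618 + 10 = 6482

6482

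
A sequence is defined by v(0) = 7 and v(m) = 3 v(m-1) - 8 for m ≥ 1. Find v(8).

19687

v(1) = 3·7 - 8 = 13
v(2) = 3·13 - 8 = 31
v(3) = 3·31 - 8 = 85
v(4) = 3·85 - 8 = 247
v(5) = 3·247 - 8 = 733
v(6) = 3·733 - 8 = 2191
v(7) = 3·2191 - 8 = 6565
v(8) = 3·6565 - 8 = 19687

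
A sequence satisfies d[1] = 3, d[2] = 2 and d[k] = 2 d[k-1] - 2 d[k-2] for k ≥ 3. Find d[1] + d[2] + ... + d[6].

d[3] = 2·2 - 2·3 = -2
d[4] = 2·(-2) - 2·2 = -8
d[5] = 2·(-8) - 2·(-2) = -12
d[6] = 2·(-12) - 2·(-8) = -8
Sum = 3 + 2 + (-2) + (-8) + (-12) + (-8) = -25

-25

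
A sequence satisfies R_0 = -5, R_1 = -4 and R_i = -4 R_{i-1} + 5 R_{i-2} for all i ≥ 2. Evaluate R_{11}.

8138016

R_2 = -4·(-4) + 5·(-5) = -9
R_3 = -4·(-9) + 5·(-4) = 16
R_4 = -4·16 + 5·(-9) = -109
R_5 = -4·(-109) + 5·16 = 516
R_6 = -4·516 + 5·(-109) = -2609
R_7 = -4·(-2609) + 5·516 = 13016
R_8 = -4·13016 + 5·(-2609) = -65109
R_9 = -4·(-65109) + 5·13016 = 325516
R_{10} = -4·325516 + 5·(-65109) = -1627609
R_{11} = -4·(-1627609) + 5·325516 = 8138016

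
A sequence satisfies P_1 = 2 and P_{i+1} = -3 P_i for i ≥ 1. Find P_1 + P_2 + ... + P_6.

P_2 = -3(2) = -6
P_3 = -3(-6) = 18
P_4 = -3(18) = -54
P_5 = -3(-54) = 162
P_6 = -3(162) = -486
Sum = 2 + (-6) + 18 + (-54) + 162 + (-486) = -364

-364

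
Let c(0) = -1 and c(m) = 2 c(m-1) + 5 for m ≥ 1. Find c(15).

131067

The fixed point is 5/(1 - 2) = -5, so c(m) + 5 = 2(c(m-1) + 5).
Hence c(m) = 4·2^m - 5.
c(15) = 4·2^{15} - 5 = 4·32768 - 5 = 131067.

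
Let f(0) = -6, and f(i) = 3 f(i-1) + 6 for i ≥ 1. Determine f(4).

-246

f(1) = 3·(-6) + 6 = -12
f(2) = 3·(-12) + 6 = -30
f(3) = 3·(-30) + 6 = -84
f(4) = 3·(-84) + 6 = -246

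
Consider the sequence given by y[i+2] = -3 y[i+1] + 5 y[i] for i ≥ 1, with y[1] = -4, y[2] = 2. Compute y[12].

8845198

y[3] = -3·2 + 5·(-4) = -26
y[4] = -3·(-26) + 5·2 = 88
y[5] = -3·88 + 5·(-26) = -394
y[6] = -3·(-394) + 5·88 = 1622
y[7] = -3·1622 + 5·(-394) = -6836
y[8] = -3·(-6836) + 5·1622 = 28618
y[9] = -3·28618 + 5·(-6836) = -120034
y[10] = -3·(-120034) + 5·28618 = 503192
y[11] = -3·503192 + 5·(-120034) = -2109746
y[12] = -3·(-2109746) + 5·503192 = 8845198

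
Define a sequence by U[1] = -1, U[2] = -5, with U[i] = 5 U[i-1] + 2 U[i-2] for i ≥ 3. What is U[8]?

U[3] = 5(-5) + 2(-1) = -27
U[4] = 5(-27) + 2(-5) = -145
U[5] = 5(-145) + 2(-27) = -779
U[6] = 5(-779) + 2(-145) = -4185
U[7] = 5(-4185) + 2(-779) = -22483
U[8] = 5(-22483) + 2(-4185) = -120785

-120785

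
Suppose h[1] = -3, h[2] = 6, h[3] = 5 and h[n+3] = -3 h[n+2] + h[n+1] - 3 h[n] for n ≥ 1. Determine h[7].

-85

h[4] = -3·5 + 6 - 3·(-3) = 0
h[5] = -3·0 + 5 - 3·6 = -13
h[6] = -3·(-13) + 0 - 3·5 = 24
h[7] = -3·24 + (-13) - 3·0 = -85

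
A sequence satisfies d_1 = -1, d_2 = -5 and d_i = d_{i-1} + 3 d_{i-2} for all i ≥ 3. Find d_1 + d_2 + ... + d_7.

-457

d_3 = (-5) + 3(-1) = -8
d_4 = (-8) + 3(-5) = -23
d_5 = (-23) + 3(-8) = -47
d_6 = (-47) + 3(-23) = -116
d_7 = (-116) + 3(-47) = -257
Sum = (-1) + (-5) + (-8) + (-23) + (-47) + (-116) + (-257) = -457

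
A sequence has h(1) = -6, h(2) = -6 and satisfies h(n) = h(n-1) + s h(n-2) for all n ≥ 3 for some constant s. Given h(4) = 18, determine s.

-2

h(3) = -6 - 6s
h(4) = -6 - 12s
So -6 - 12s = 18, giving s = -2.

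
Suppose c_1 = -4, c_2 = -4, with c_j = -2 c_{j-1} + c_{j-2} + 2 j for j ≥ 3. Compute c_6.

c_3 = -2(-4) + (-4) + 6 = 10
c_4 = -2(10) + (-4) + 8 = -16
c_5 = -2(-16) + 10 + 10 = 52
c_6 = -2(52) + (-16) + 12 = -108

-108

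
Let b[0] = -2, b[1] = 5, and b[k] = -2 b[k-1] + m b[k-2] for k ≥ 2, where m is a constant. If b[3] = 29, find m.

b[2] = -10 - 2m
b[3] = 20 + 9m
So 20 + 9m = 29, giving m = 1.

1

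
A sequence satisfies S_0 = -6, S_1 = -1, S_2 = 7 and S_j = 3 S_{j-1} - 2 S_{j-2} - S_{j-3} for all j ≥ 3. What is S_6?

S_3 = 3·7 - 2·(-1) - (-6) = 29
S_4 = 3·29 - 2·7 - (-1) = 74
S_5 = 3·74 - 2·29 - 7 = 157
S_6 = 3·157 - 2·74 - 29 = 294

294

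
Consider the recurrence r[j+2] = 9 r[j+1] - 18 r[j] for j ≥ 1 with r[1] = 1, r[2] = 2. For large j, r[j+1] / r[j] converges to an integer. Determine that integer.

6

The characteristic equation is r^2 - 9r + 18 = 0, which factors as (r - 6)(r - 3) = 0.
So the roots are 6 and 3. Since |6| > |3| and the coefficient of 6^j is non-zero, the ratio tends to 6.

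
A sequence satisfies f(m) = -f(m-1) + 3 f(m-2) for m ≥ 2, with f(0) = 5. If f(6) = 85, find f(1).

Let f(1) = z.
f(2) = 15 - z
f(3) = -15 + 4z
f(4) = 60 - 7z
f(5) = -105 + 19z
f(6) = 285 - 40z
So 285 - 40z = 85, giving z = 5.

5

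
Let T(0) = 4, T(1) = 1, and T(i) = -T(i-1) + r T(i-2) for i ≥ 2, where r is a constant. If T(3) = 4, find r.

T(2) = -1 + 4r
T(3) = 1 - 3r
So 1 - 3r = 4, giving r = -1.

-1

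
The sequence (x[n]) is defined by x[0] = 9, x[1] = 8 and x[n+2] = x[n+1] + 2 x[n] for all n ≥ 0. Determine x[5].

178

x[2] = 8 + 2(9) = 26
x[3] = 26 + 2(8) = 42
x[4] = 42 + 2(26) = 94
x[5] = 94 + 2(42) = 178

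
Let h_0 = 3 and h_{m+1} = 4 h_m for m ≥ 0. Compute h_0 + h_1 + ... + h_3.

255

h_1 = 4*3 = 12
h_2 = 4*12 = 48
h_3 = 4*48 = 192
Sum = 3 + 12 + 48 + 192 = 255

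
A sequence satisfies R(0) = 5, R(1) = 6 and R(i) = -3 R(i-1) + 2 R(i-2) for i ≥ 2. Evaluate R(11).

905532

R(2) = -3·6 + 2·5 = -8
R(3) = -3·(-8) + 2·6 = 36
R(4) = -3·36 + 2·(-8) = -124
R(5) = -3·(-124) + 2·36 = 444
R(6) = -3·444 + 2·(-124) = -1580
R(7) = -3·(-1580) + 2·444 = 5628
R(8) = -3·5628 + 2·(-1580) = -20044
R(9) = -3·(-20044) + 2·5628 = 71388
R(10) = -3·71388 + 2·(-20044) = -254252
R(11) = -3·(-254252) + 2·71388 = 905532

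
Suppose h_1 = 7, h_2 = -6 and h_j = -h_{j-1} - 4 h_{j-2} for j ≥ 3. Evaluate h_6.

-226

h_3 = -(-6) - 4*7 = -22
h_4 = -(-22) - 4*(-6) = 46
h_5 = -46 - 4*(-22) = 42
h_6 = -42 - 4*46 = -226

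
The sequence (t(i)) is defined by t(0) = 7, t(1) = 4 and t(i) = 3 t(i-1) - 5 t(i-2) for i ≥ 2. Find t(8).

t(2) = 3(4) - 5(7) = -23
t(3) = 3(-23) - 5(4) = -89
t(4) = 3(-89) - 5(-23) = -152
t(5) = 3(-152) - 5(-89) = -11
t(6) = 3(-11) - 5(-152) = 727
t(7) = 3(727) - 5(-11) = 2236
t(8) = 3(2236) - 5(727) = 3073

3073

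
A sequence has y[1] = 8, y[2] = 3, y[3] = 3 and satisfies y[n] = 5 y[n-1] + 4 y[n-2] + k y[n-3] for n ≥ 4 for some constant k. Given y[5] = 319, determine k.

y[4] = 27 + 8k
y[5] = 147 + 43k
So 147 + 43k = 319, giving k = 4.

4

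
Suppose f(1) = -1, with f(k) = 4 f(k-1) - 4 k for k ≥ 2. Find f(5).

f(2) = 4·(-1) - 8 = -12
f(3) = 4·(-12) - 12 = -60
f(4) = 4·(-60) - 16 = -256
f(5) = 4·(-256) - 20 = -1044

-1044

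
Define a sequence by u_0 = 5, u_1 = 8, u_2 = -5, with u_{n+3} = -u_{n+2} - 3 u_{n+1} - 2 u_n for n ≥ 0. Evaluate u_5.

u_3 = -(-5) - 3·8 - 2·5 = -29
u_4 = -(-29) - 3·(-5) - 2·8 = 28
u_5 = -28 - 3·(-29) - 2·(-5) = 69

69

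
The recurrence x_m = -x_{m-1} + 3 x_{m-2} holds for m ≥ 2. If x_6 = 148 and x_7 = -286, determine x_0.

4

Rearranging, x_{m-2} = (x_m + x_{m-1}) / 3.
x_5 = (-286 + 148) / 3 = -138/3 = -46
x_4 = (148 + (-46)) / 3 = 102/3 = 34
x_3 = (-46 + 34) / 3 = -12/3 = -4
x_2 = (34 + (-4)) / 3 = 30/3 = 10
x_1 = (-4 + 10) / 3 = 6/3 = 2
x_0 = (10 + 2) / 3 = 12/3 = 4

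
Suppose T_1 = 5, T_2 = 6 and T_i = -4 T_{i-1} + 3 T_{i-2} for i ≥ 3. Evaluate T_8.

24462

T_3 = -4*6 + 3*5 = -9
T_4 = -4*(-9) + 3*6 = 54
T_5 = -4*54 + 3*(-9) = -243
T_6 = -4*(-243) + 3*54 = 1134
T_7 = -4*1134 + 3*(-243) = -5265
T_8 = -4*(-5265) + 3*1134 = 24462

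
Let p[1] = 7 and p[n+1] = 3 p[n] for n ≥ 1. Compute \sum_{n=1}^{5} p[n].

847

p[2] = 3(7) = 21
p[3] = 3(21) = 63
p[4] = 3(63) = 189
p[5] = 3(189) = 567
Sum = 7 + 21 + 63 + 189 + 567 = 847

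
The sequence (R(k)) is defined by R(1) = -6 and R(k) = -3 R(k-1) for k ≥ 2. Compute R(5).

-486

R(2) = -3·(-6) = 18
R(3) = -3·18 = -54
R(4) = -3·(-54) = 162
R(5) = -3·162 = -486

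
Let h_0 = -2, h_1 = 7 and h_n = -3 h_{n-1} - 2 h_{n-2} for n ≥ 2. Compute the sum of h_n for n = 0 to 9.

1705

h_2 = -3(7) - 2(-2) = -17
h_3 = -3(-17) - 2(7) = 37
h_4 = -3(37) - 2(-17) = -77
h_5 = -3(-77) - 2(37) = 157
h_6 = -3(157) - 2(-77) = -317
h_7 = -3(-317) - 2(157) = 637
h_8 = -3(637) - 2(-317) = -1277
h_9 = -3(-1277) - 2(637) = 2557
Sum = (-2) + 7 + (-17) + 37 + (-77) + 157 + (-317) + 637 + (-1277) + 2557 = 1705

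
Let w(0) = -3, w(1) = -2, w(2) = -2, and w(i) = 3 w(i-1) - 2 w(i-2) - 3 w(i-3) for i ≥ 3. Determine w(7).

w(3) = 3·(-2) - 2·(-2) - 3·(-3) = 7
w(4) = 3·7 - 2·(-2) - 3·(-2) = 31
w(5) = 3·31 - 2·7 - 3·(-2) = 85
w(6) = 3·85 - 2·31 - 3·7 = 172
w(7) = 3·172 - 2·85 - 3·31 = 253

253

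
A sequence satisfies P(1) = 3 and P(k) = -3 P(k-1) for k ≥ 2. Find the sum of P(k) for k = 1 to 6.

-546

P(2) = -3·3 = -9
P(3) = -3·(-9) = 27
P(4) = -3·27 = -81
P(5) = -3·(-81) = 243
P(6) = -3·243 = -729
Sum = 3 + (-9) + 27 + (-81) + 243 + (-729) = -546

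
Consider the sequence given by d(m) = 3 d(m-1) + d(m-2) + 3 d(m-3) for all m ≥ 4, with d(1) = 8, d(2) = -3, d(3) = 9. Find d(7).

1809

d(4) = 3*9 + (-3) + 3*8 = 48
d(5) = 3*48 + 9 + 3*(-3) = 144
d(6) = 3*144 + 48 + 3*9 = 507
d(7) = 3*507 + 144 + 3*48 = 1809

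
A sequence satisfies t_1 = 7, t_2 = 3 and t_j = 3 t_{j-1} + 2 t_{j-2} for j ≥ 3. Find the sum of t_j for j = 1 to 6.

t_3 = 3·3 + 2·7 = 23
t_4 = 3·23 + 2·3 = 75
t_5 = 3·75 + 2·23 = 271
t_6 = 3·271 + 2·75 = 963
Sum = 7 + 3 + 23 + 75 + 271 + 963 = 1342

1342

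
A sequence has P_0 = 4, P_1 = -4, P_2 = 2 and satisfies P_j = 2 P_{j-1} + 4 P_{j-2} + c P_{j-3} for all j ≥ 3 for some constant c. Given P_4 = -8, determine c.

P_3 = -12 + 4c
P_4 = -16 + 4c
So -16 + 4c = -8, giving c = 2.

2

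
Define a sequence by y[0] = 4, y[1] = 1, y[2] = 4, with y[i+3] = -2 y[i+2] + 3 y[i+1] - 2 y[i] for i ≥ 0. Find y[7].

y[3] = -2(4) + 3(1) - 2(4) = -13
y[4] = -2(-13) + 3(4) - 2(1) = 36
y[5] = -2(36) + 3(-13) - 2(4) = -119
y[6] = -2(-119) + 3(36) - 2(-13) = 372
y[7] = -2(372) + 3(-119) - 2(36) = -1173

-1173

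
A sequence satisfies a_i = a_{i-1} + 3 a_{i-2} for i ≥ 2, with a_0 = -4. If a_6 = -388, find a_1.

Let a_1 = w.
a_2 = -12 + w
a_3 = -12 + 4w
a_4 = -48 + 7w
a_5 = -84 + 19w
a_6 = -228 + 40w
So -228 + 40w = -388, giving w = -4.

-4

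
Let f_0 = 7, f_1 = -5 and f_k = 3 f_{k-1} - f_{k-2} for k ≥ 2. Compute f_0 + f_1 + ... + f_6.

-1769

f_2 = 3*(-5) - 7 = -22
f_3 = 3*(-22) - (-5) = -61
f_4 = 3*(-61) - (-22) = -161
f_5 = 3*(-161) - (-61) = -422
f_6 = 3*(-422) - (-161) = -1105
Sum = 7 + (-5) + (-22) + (-61) + (-161) + (-422) + (-1105) = -1769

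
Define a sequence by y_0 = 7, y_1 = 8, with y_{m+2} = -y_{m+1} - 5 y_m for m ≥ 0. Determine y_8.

y_2 = -8 - 5(7) = -43
y_3 = -(-43) - 5(8) = 3
y_4 = -3 - 5(-43) = 212
y_5 = -212 - 5(3) = -227
y_6 = -(-227) - 5(212) = -833
y_7 = -(-833) - 5(-227) = 1968
y_8 = -1968 - 5(-833) = 2197

2197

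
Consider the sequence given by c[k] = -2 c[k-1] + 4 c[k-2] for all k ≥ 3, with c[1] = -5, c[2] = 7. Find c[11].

c[3] = -2(7) + 4(-5) = -34
c[4] = -2(-34) + 4(7) = 96
c[5] = -2(96) + 4(-34) = -328
c[6] = -2(-328) + 4(96) = 1040
c[7] = -2(1040) + 4(-328) = -3392
c[8] = -2(-3392) + 4(1040) = 10944
c[9] = -2(10944) + 4(-3392) = -35456
c[10] = -2(-35456) + 4(10944) = 114688
c[11] = -2(114688) + 4(-35456) = -371200

-371200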